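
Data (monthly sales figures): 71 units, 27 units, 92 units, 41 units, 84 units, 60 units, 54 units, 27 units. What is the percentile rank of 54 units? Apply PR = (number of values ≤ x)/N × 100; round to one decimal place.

N = 8.
Strictly below 54: 3. Equal to 54: 1.
PR = 4/8 × 100 = 50.0

50.0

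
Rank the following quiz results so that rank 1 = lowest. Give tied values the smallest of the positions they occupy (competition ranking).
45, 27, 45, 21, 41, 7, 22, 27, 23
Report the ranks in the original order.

Sorted (ascending): 7, 21, 22, 23, 27, 27, 41, 45, 45
The 2 values of 27 occupy positions 5–6 → each gets rank 5.
The 2 values of 45 occupy positions 8–9 → each gets rank 8.

8, 5, 8, 2, 7, 1, 3, 5, 4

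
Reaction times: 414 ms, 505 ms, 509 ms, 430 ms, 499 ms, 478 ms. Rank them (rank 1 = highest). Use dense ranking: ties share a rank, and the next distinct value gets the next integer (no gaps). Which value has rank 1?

509

Sorted (descending): 509, 505, 499, 478, 430, 414
No ties — each value takes its position as its rank.
Rank 1 → value 509.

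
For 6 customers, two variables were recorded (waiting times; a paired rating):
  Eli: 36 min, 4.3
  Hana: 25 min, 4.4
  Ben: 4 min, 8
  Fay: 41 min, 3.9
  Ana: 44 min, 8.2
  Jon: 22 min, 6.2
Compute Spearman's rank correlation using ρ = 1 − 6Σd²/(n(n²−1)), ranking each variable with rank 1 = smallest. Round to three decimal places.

Ranks of variable 1: 4, 3, 1, 5, 6, 2
Ranks of variable 2: 2, 3, 5, 1, 6, 4
d = r₁ − r₂: 2, 0, -4, 4, 0, -2
d²: 4, 0, 16, 16, 0, 4; Σd² = 40
ρ = 1 − 6·40/(6·35) = 1 − 240/210 = -0.143

-0.143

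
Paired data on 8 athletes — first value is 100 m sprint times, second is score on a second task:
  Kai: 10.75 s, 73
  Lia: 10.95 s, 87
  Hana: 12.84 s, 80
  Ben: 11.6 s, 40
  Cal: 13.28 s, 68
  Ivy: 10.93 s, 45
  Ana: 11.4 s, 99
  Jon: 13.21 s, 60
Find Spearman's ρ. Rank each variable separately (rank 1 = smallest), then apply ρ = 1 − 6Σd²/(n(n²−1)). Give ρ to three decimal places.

Ranks of variable 1: 1, 3, 6, 5, 8, 2, 4, 7
Ranks of variable 2: 5, 7, 6, 1, 4, 2, 8, 3
d = r₁ − r₂: -4, -4, 0, 4, 4, 0, -4, 4
d²: 16, 16, 0, 16, 16, 0, 16, 16; Σd² = 96
ρ = 1 − 6·96/(8·63) = 1 − 576/504 = -0.143

-0.143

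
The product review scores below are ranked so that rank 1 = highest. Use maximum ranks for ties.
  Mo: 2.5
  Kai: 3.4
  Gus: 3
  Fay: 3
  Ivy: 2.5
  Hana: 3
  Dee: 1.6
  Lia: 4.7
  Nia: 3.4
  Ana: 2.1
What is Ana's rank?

9

Sorted (descending): 4.7, 3.4, 3.4, 3, 3, 3, 2.5, 2.5, 2.1, 1.6
The 2 values of 3.4 occupy positions 2–3 → each gets rank 3.
The 3 values of 3 occupy positions 4–6 → each gets rank 6.
The 2 values of 2.5 occupy positions 7–8 → each gets rank 8.
Ana has value 2.1 → rank 9.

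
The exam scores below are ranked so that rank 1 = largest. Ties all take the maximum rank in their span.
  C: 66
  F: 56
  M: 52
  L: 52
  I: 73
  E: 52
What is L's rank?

Sorted (descending): 73, 66, 56, 52, 52, 52
The 3 values of 52 occupy positions 4–6 → each gets rank 6.
L has value 52 → rank 6.

6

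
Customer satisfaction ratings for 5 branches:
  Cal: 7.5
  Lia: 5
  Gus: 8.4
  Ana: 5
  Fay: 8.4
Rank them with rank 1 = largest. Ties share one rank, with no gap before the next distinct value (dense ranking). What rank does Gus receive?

1

Sorted (descending): 8.4, 8.4, 7.5, 5, 5
The 2 values of 8.4 share dense rank 1.
The 2 values of 5 share dense rank 3.
Remaining distinct values take the next consecutive integers.
Gus has value 8.4 → rank 1.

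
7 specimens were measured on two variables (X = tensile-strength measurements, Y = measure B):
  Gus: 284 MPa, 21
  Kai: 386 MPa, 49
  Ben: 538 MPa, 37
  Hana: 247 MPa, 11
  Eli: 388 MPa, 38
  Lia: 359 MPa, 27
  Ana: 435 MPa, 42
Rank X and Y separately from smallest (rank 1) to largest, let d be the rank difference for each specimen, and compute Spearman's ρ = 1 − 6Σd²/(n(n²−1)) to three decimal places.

0.679

Ranks of variable 1: 2, 4, 7, 1, 5, 3, 6
Ranks of variable 2: 2, 7, 4, 1, 5, 3, 6
d = r₁ − r₂: 0, -3, 3, 0, 0, 0, 0
d²: 0, 9, 9, 0, 0, 0, 0; Σd² = 18
ρ = 1 − 6·18/(7·48) = 1 − 108/336 = 0.679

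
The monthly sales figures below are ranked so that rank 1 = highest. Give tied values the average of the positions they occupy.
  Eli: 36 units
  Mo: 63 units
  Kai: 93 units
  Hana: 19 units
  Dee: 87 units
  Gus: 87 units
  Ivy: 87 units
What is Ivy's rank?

Sorted (descending): 93, 87, 87, 87, 63, 36, 19
The 3 values of 87 occupy positions 2–4 → average rank 3.
Ivy has value 87 units → rank 3.

3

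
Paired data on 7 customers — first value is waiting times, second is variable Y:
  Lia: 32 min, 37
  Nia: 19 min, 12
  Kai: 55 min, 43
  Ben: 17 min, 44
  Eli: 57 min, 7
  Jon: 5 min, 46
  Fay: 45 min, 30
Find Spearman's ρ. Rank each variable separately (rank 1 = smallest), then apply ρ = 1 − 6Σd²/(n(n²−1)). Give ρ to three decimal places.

-0.679

Ranks of variable 1: 4, 3, 6, 2, 7, 1, 5
Ranks of variable 2: 4, 2, 5, 6, 1, 7, 3
d = r₁ − r₂: 0, 1, 1, -4, 6, -6, 2
d²: 0, 1, 1, 16, 36, 36, 4; Σd² = 94
ρ = 1 − 6·94/(7·48) = 1 − 564/336 = -0.679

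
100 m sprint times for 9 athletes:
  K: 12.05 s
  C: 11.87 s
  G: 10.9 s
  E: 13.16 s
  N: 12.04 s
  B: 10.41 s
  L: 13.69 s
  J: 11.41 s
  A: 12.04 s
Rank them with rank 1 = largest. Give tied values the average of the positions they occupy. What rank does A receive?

4.5

Sorted (descending): 13.69, 13.16, 12.05, 12.04, 12.04, 11.87, 11.41, 10.9, 10.41
The 2 values of 12.04 occupy positions 4–5 → average rank (4+5)/2 = 4.5.
A has value 12.04 s → rank 4.5.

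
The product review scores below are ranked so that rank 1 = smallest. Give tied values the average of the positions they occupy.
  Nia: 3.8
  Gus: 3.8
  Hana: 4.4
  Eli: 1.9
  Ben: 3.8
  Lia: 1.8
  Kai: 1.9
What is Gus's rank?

5

Sorted (ascending): 1.8, 1.9, 1.9, 3.8, 3.8, 3.8, 4.4
The 2 values of 1.9 occupy positions 2–3 → average rank (2+3)/2 = 2.5.
The 3 values of 3.8 occupy positions 4–6 → average rank 5.
Gus has value 3.8 → rank 5.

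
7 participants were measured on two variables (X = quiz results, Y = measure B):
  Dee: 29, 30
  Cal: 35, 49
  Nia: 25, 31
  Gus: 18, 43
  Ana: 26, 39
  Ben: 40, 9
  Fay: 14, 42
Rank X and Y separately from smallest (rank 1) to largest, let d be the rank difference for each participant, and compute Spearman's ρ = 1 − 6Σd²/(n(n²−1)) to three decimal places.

-0.393

Ranks of variable 1: 5, 6, 3, 2, 4, 7, 1
Ranks of variable 2: 2, 7, 3, 6, 4, 1, 5
d = r₁ − r₂: 3, -1, 0, -4, 0, 6, -4
d²: 9, 1, 0, 16, 0, 36, 16; Σd² = 78
ρ = 1 − 6·78/(7·48) = 1 − 468/336 = -0.393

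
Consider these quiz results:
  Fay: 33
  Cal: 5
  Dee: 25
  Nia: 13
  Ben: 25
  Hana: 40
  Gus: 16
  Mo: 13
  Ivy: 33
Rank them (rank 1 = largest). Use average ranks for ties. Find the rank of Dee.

4.5

Sorted (descending): 40, 33, 33, 25, 25, 16, 13, 13, 5
The 2 values of 33 occupy positions 2–3 → average rank (2+3)/2 = 2.5.
The 2 values of 25 occupy positions 4–5 → average rank (4+5)/2 = 4.5.
The 2 values of 13 occupy positions 7–8 → average rank (7+8)/2 = 7.5.
Dee has value 25 → rank 4.5.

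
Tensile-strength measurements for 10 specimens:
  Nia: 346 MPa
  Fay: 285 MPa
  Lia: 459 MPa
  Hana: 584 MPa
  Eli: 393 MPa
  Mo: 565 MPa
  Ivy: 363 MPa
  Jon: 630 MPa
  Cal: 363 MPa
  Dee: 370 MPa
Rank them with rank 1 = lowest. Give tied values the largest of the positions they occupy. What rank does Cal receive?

4

Sorted (ascending): 285, 346, 363, 363, 370, 393, 459, 565, 584, 630
The 2 values of 363 occupy positions 3–4 → each gets rank 4.
Cal has value 363 MPa → rank 4.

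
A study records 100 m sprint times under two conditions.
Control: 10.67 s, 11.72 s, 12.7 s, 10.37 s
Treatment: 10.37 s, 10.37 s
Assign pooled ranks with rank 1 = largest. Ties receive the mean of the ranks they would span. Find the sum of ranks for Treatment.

10

Sorted (descending): 12.7, 11.72, 10.67, 10.37, 10.37, 10.37
The 3 values of 10.37 occupy positions 4–6 → average rank 5.
Treatment values → pooled ranks: 10.37→5, 10.37→5
Rank sum = 5 + 5 = 10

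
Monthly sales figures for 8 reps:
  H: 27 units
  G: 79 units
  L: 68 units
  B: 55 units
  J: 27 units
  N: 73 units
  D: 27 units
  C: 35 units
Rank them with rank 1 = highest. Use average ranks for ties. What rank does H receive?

7

Sorted (descending): 79, 73, 68, 55, 35, 27, 27, 27
The 3 values of 27 occupy positions 6–8 → average rank 7.
H has value 27 units → rank 7.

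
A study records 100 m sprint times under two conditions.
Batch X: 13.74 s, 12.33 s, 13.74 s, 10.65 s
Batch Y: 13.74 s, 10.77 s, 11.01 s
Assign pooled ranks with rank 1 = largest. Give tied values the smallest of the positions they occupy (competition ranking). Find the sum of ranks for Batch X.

13

Sorted (descending): 13.74, 13.74, 13.74, 12.33, 11.01, 10.77, 10.65
The 3 values of 13.74 occupy positions 1–3 → each gets rank 1.
Batch X values → pooled ranks: 13.74→1, 12.33→4, 13.74→1, 10.65→7
Rank sum = 1 + 4 + 1 + 7 = 13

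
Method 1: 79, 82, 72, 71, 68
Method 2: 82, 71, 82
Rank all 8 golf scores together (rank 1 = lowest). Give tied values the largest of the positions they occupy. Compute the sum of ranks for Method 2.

Sorted (ascending): 68, 71, 71, 72, 79, 82, 82, 82
The 2 values of 71 occupy positions 2–3 → each gets rank 3.
The 3 values of 82 occupy positions 6–8 → each gets rank 8.
Method 2 values → pooled ranks: 82→8, 71→3, 82→8
Rank sum = 8 + 3 + 8 = 19

19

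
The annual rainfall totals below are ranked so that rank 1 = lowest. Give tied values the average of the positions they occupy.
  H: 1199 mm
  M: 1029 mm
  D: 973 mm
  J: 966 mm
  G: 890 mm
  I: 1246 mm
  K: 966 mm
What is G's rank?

Sorted (ascending): 890, 966, 966, 973, 1029, 1199, 1246
The 2 values of 966 occupy positions 2–3 → average rank (2+3)/2 = 2.5.
G has value 890 mm → rank 1.

1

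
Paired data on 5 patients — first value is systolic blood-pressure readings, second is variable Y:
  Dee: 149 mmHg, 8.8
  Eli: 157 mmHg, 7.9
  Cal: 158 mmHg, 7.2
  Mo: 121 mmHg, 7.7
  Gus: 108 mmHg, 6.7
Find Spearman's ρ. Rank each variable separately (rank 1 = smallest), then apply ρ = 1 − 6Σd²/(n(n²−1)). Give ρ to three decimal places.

0.300

Ranks of variable 1: 3, 4, 5, 2, 1
Ranks of variable 2: 5, 4, 2, 3, 1
d = r₁ − r₂: -2, 0, 3, -1, 0
d²: 4, 0, 9, 1, 0; Σd² = 14
ρ = 1 − 6·14/(5·24) = 1 − 84/120 = 0.300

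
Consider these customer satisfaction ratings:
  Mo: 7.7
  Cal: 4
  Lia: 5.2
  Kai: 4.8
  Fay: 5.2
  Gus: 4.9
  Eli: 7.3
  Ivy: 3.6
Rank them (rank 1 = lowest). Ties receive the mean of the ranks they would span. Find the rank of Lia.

5.5

Sorted (ascending): 3.6, 4, 4.8, 4.9, 5.2, 5.2, 7.3, 7.7
The 2 values of 5.2 occupy positions 5–6 → average rank (5+6)/2 = 5.5.
Lia has value 5.2 → rank 5.5.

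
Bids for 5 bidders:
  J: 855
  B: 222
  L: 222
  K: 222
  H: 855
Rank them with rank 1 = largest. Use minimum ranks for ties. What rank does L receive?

3

Sorted (descending): 855, 855, 222, 222, 222
The 2 values of 855 occupy positions 1–2 → each gets rank 1.
The 3 values of 222 occupy positions 3–5 → each gets rank 3.
L has value 222 → rank 3.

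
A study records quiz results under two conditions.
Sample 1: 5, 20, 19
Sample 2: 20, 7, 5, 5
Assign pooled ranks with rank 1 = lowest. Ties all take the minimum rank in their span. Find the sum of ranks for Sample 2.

12

Sorted (ascending): 5, 5, 5, 7, 19, 20, 20
The 3 values of 5 occupy positions 1–3 → each gets rank 1.
The 2 values of 20 occupy positions 6–7 → each gets rank 6.
Sample 2 values → pooled ranks: 20→6, 7→4, 5→1, 5→1
Rank sum = 6 + 4 + 1 + 1 = 12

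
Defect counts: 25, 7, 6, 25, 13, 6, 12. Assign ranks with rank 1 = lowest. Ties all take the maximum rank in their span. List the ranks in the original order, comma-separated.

7, 3, 2, 7, 5, 2, 4

Sorted (ascending): 6, 6, 7, 12, 13, 25, 25
The 2 values of 6 occupy positions 1–2 → each gets rank 2.
The 2 values of 25 occupy positions 6–7 → each gets rank 7.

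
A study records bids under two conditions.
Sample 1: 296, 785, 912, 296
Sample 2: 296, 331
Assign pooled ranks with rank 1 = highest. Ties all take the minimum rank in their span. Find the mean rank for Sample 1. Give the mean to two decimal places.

2.75

Sorted (descending): 912, 785, 331, 296, 296, 296
The 3 values of 296 occupy positions 4–6 → each gets rank 4.
Sample 1 values → pooled ranks: 296→4, 785→2, 912→1, 296→4
Mean rank = (4 + 2 + 1 + 4) / 4 = 2.75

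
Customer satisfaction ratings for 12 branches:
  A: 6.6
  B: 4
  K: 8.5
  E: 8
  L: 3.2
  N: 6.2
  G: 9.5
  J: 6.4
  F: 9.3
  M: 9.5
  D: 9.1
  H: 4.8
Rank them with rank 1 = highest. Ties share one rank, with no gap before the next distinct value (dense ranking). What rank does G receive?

Sorted (descending): 9.5, 9.5, 9.3, 9.1, 8.5, 8, 6.6, 6.4, 6.2, 4.8, 4, 3.2
The 2 values of 9.5 share dense rank 1.
Remaining distinct values take the next consecutive integers.
G has value 9.5 → rank 1.

1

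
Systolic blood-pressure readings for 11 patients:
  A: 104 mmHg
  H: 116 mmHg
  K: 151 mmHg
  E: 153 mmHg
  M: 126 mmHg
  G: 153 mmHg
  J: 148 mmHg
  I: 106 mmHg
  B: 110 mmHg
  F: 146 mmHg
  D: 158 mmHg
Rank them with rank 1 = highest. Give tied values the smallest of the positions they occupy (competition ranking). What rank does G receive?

2

Sorted (descending): 158, 153, 153, 151, 148, 146, 126, 116, 110, 106, 104
The 2 values of 153 occupy positions 2–3 → each gets rank 2.
G has value 153 mmHg → rank 2.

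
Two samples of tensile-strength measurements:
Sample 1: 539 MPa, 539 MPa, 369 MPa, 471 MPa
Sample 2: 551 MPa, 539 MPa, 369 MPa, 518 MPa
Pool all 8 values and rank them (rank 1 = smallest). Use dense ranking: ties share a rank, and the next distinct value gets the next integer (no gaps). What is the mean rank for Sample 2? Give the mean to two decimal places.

Sorted (ascending): 369, 369, 471, 518, 539, 539, 539, 551
The 2 values of 369 share dense rank 1.
The 3 values of 539 share dense rank 4.
Remaining distinct values take the next consecutive integers.
Sample 2 values → pooled ranks: 551→5, 539→4, 369→1, 518→3
Mean rank = (5 + 4 + 1 + 3) / 4 = 3.25

3.25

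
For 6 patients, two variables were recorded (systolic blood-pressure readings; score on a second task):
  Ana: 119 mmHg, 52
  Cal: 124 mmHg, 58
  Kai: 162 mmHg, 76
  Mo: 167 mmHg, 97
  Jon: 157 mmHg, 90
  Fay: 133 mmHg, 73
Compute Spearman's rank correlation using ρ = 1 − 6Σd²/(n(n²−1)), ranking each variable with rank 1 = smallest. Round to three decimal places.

0.943

Ranks of variable 1: 1, 2, 5, 6, 4, 3
Ranks of variable 2: 1, 2, 4, 6, 5, 3
d = r₁ − r₂: 0, 0, 1, 0, -1, 0
d²: 0, 0, 1, 0, 1, 0; Σd² = 2
ρ = 1 − 6·2/(6·35) = 1 − 12/210 = 0.943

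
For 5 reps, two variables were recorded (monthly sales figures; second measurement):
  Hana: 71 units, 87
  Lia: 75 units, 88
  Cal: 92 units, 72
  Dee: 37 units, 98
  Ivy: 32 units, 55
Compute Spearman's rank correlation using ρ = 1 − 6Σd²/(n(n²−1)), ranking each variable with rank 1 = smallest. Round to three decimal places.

0.100

Ranks of variable 1: 3, 4, 5, 2, 1
Ranks of variable 2: 3, 4, 2, 5, 1
d = r₁ − r₂: 0, 0, 3, -3, 0
d²: 0, 0, 9, 9, 0; Σd² = 18
ρ = 1 − 6·18/(5·24) = 1 − 108/120 = 0.100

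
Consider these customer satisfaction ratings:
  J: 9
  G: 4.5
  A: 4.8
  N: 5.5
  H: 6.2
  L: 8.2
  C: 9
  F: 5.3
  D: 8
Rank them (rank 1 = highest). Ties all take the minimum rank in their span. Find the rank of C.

1

Sorted (descending): 9, 9, 8.2, 8, 6.2, 5.5, 5.3, 4.8, 4.5
The 2 values of 9 occupy positions 1–2 → each gets rank 1.
C has value 9 → rank 1.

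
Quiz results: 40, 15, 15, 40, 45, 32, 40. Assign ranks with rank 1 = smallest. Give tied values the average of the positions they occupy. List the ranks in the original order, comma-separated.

Sorted (ascending): 15, 15, 32, 40, 40, 40, 45
The 2 values of 15 occupy positions 1–2 → average rank (1+2)/2 = 1.5.
The 3 values of 40 occupy positions 4–6 → average rank 5.

5, 1.5, 1.5, 5, 7, 3, 5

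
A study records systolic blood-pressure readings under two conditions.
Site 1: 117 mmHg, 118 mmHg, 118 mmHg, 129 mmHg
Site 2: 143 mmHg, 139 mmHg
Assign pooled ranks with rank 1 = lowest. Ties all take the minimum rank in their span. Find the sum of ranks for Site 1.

Sorted (ascending): 117, 118, 118, 129, 139, 143
The 2 values of 118 occupy positions 2–3 → each gets rank 2.
Site 1 values → pooled ranks: 117→1, 118→2, 118→2, 129→4
Rank sum = 1 + 2 + 2 + 4 = 9

9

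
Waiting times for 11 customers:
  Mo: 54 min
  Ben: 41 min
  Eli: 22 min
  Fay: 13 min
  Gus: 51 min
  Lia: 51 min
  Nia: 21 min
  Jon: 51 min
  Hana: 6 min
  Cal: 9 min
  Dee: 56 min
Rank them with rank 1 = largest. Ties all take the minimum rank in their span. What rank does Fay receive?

Sorted (descending): 56, 54, 51, 51, 51, 41, 22, 21, 13, 9, 6
The 3 values of 51 occupy positions 3–5 → each gets rank 3.
Fay has value 13 min → rank 9.

9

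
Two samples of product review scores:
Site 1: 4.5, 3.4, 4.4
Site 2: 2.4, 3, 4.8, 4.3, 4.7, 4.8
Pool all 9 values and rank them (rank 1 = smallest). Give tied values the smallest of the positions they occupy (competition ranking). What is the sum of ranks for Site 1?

14

Sorted (ascending): 2.4, 3, 3.4, 4.3, 4.4, 4.5, 4.7, 4.8, 4.8
The 2 values of 4.8 occupy positions 8–9 → each gets rank 8.
Site 1 values → pooled ranks: 4.5→6, 3.4→3, 4.4→5
Rank sum = 6 + 3 + 5 = 14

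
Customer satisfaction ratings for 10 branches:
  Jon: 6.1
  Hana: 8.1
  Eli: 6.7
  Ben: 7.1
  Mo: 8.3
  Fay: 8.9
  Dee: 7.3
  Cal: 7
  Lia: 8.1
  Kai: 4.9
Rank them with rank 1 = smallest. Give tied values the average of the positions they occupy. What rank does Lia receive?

Sorted (ascending): 4.9, 6.1, 6.7, 7, 7.1, 7.3, 8.1, 8.1, 8.3, 8.9
The 2 values of 8.1 occupy positions 7–8 → average rank (7+8)/2 = 7.5.
Lia has value 8.1 → rank 7.5.

7.5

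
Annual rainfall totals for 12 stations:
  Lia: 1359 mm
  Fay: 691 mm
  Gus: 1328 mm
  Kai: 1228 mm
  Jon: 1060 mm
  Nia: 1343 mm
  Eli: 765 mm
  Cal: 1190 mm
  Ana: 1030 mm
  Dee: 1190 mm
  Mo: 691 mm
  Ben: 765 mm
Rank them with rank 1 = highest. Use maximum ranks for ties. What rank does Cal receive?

Sorted (descending): 1359, 1343, 1328, 1228, 1190, 1190, 1060, 1030, 765, 765, 691, 691
The 2 values of 1190 occupy positions 5–6 → each gets rank 6.
The 2 values of 765 occupy positions 9–10 → each gets rank 10.
The 2 values of 691 occupy positions 11–12 → each gets rank 12.
Cal has value 1190 mm → rank 6.

6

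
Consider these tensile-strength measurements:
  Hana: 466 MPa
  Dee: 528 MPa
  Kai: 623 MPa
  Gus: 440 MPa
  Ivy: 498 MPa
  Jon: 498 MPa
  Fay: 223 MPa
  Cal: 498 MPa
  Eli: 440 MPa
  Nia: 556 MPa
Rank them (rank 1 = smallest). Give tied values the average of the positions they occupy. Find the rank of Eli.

2.5

Sorted (ascending): 223, 440, 440, 466, 498, 498, 498, 528, 556, 623
The 2 values of 440 occupy positions 2–3 → average rank (2+3)/2 = 2.5.
The 3 values of 498 occupy positions 5–7 → average rank 6.
Eli has value 440 MPa → rank 2.5.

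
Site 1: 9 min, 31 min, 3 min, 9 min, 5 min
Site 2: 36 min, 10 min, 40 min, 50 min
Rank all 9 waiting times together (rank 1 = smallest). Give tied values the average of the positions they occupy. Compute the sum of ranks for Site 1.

16

Sorted (ascending): 3, 5, 9, 9, 10, 31, 36, 40, 50
The 2 values of 9 occupy positions 3–4 → average rank (3+4)/2 = 3.5.
Site 1 values → pooled ranks: 9→3.5, 31→6, 3→1, 9→3.5, 5→2
Rank sum = 3.5 + 6 + 1 + 3.5 + 2 = 16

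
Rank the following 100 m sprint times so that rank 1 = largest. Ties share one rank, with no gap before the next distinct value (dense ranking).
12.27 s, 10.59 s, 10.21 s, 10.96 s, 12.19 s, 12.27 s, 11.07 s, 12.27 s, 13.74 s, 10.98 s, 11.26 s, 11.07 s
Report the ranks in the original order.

Sorted (descending): 13.74, 12.27, 12.27, 12.27, 12.19, 11.26, 11.07, 11.07, 10.98, 10.96, 10.59, 10.21
The 3 values of 12.27 share dense rank 2.
The 2 values of 11.07 share dense rank 5.
Remaining distinct values take the next consecutive integers.

2, 8, 9, 7, 3, 2, 5, 2, 1, 6, 4, 5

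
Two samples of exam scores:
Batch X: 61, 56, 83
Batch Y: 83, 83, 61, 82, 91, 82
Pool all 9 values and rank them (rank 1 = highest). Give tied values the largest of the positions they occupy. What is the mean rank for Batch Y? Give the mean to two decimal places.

4.83

Sorted (descending): 91, 83, 83, 83, 82, 82, 61, 61, 56
The 3 values of 83 occupy positions 2–4 → each gets rank 4.
The 2 values of 82 occupy positions 5–6 → each gets rank 6.
The 2 values of 61 occupy positions 7–8 → each gets rank 8.
Batch Y values → pooled ranks: 83→4, 83→4, 61→8, 82→6, 91→1, 82→6
Mean rank = (4 + 4 + 8 + 6 + 1 + 6) / 6 = 4.83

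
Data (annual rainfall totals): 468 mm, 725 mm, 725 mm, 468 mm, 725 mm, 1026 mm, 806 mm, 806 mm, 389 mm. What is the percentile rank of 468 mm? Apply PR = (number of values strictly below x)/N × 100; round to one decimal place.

11.1

N = 9.
Strictly below 468: 1. Equal to 468: 2.
PR = 1/9 × 100 = 11.1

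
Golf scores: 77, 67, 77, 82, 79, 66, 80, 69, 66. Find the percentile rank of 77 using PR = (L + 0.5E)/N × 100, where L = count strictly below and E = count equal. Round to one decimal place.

N = 9.
Strictly below 77: 4. Equal to 77: 2.
PR = (4 + 0.5·2)/9 × 100 = 55.6

55.6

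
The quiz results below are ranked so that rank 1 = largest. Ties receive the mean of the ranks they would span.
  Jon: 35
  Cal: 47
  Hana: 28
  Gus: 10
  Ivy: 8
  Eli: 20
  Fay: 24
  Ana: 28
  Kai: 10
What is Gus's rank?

7.5

Sorted (descending): 47, 35, 28, 28, 24, 20, 10, 10, 8
The 2 values of 28 occupy positions 3–4 → average rank (3+4)/2 = 3.5.
The 2 values of 10 occupy positions 7–8 → average rank (7+8)/2 = 7.5.
Gus has value 10 → rank 7.5.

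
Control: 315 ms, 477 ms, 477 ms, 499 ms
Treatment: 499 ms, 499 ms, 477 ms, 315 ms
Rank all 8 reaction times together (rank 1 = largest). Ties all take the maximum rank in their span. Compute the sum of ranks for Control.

23

Sorted (descending): 499, 499, 499, 477, 477, 477, 315, 315
The 3 values of 499 occupy positions 1–3 → each gets rank 3.
The 3 values of 477 occupy positions 4–6 → each gets rank 6.
The 2 values of 315 occupy positions 7–8 → each gets rank 8.
Control values → pooled ranks: 315→8, 477→6, 477→6, 499→3
Rank sum = 8 + 6 + 6 + 3 = 23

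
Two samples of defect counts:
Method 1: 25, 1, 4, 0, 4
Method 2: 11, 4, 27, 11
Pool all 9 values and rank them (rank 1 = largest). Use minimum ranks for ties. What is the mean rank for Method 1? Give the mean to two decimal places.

5.80

Sorted (descending): 27, 25, 11, 11, 4, 4, 4, 1, 0
The 2 values of 11 occupy positions 3–4 → each gets rank 3.
The 3 values of 4 occupy positions 5–7 → each gets rank 5.
Method 1 values → pooled ranks: 25→2, 1→8, 4→5, 0→9, 4→5
Mean rank = (2 + 8 + 5 + 9 + 5) / 5 = 5.80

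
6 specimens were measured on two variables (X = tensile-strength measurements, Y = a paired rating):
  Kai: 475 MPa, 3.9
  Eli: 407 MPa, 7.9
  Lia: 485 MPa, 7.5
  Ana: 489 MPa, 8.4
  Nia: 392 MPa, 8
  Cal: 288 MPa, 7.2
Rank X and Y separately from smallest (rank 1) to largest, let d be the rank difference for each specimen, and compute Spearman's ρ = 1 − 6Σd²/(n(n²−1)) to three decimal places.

Ranks of variable 1: 4, 3, 5, 6, 2, 1
Ranks of variable 2: 1, 4, 3, 6, 5, 2
d = r₁ − r₂: 3, -1, 2, 0, -3, -1
d²: 9, 1, 4, 0, 9, 1; Σd² = 24
ρ = 1 − 6·24/(6·35) = 1 − 144/210 = 0.314

0.314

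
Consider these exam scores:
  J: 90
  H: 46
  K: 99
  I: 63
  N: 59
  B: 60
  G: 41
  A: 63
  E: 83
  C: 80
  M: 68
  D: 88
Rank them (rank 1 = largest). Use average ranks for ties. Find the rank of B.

Sorted (descending): 99, 90, 88, 83, 80, 68, 63, 63, 60, 59, 46, 41
The 2 values of 63 occupy positions 7–8 → average rank (7+8)/2 = 7.5.
B has value 60 → rank 9.

9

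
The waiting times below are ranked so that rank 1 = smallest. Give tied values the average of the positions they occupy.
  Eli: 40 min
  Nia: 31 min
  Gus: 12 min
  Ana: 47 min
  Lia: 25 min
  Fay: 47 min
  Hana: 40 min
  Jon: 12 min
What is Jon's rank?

Sorted (ascending): 12, 12, 25, 31, 40, 40, 47, 47
The 2 values of 12 occupy positions 1–2 → average rank (1+2)/2 = 1.5.
The 2 values of 40 occupy positions 5–6 → average rank (5+6)/2 = 5.5.
The 2 values of 47 occupy positions 7–8 → average rank (7+8)/2 = 7.5.
Jon has value 12 min → rank 1.5.

1.5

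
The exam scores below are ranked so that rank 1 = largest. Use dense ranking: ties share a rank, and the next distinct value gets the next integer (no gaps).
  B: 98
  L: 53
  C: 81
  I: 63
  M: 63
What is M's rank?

Sorted (descending): 98, 81, 63, 63, 53
The 2 values of 63 share dense rank 3.
Remaining distinct values take the next consecutive integers.
M has value 63 → rank 3.

3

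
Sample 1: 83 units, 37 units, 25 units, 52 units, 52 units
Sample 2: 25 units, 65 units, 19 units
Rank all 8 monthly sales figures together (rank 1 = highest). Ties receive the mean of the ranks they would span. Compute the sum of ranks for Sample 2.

Sorted (descending): 83, 65, 52, 52, 37, 25, 25, 19
The 2 values of 52 occupy positions 3–4 → average rank (3+4)/2 = 3.5.
The 2 values of 25 occupy positions 6–7 → average rank (6+7)/2 = 6.5.
Sample 2 values → pooled ranks: 25→6.5, 65→2, 19→8
Rank sum = 6.5 + 2 + 8 = 16.5

16.5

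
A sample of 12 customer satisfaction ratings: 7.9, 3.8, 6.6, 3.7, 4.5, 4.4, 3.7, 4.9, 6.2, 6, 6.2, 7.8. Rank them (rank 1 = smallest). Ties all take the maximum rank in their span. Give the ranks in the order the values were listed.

Sorted (ascending): 3.7, 3.7, 3.8, 4.4, 4.5, 4.9, 6, 6.2, 6.2, 6.6, 7.8, 7.9
The 2 values of 3.7 occupy positions 1–2 → each gets rank 2.
The 2 values of 6.2 occupy positions 8–9 → each gets rank 9.

12, 3, 10, 2, 5, 4, 2, 6, 9, 7, 9, 11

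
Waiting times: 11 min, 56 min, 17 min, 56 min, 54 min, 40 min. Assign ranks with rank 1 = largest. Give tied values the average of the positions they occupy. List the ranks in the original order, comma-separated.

6, 1.5, 5, 1.5, 3, 4

Sorted (descending): 56, 56, 54, 40, 17, 11
The 2 values of 56 occupy positions 1–2 → average rank (1+2)/2 = 1.5.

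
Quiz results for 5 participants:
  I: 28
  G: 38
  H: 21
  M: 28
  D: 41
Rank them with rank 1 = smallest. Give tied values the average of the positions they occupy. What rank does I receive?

Sorted (ascending): 21, 28, 28, 38, 41
The 2 values of 28 occupy positions 2–3 → average rank (2+3)/2 = 2.5.
I has value 28 → rank 2.5.

2.5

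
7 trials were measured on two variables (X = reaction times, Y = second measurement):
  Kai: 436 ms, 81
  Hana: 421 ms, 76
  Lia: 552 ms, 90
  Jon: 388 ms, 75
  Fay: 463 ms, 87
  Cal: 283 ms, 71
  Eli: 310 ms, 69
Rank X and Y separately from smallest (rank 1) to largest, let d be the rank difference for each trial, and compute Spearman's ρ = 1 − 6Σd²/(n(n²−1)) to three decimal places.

Ranks of variable 1: 5, 4, 7, 3, 6, 1, 2
Ranks of variable 2: 5, 4, 7, 3, 6, 2, 1
d = r₁ − r₂: 0, 0, 0, 0, 0, -1, 1
d²: 0, 0, 0, 0, 0, 1, 1; Σd² = 2
ρ = 1 − 6·2/(7·48) = 1 − 12/336 = 0.964

0.964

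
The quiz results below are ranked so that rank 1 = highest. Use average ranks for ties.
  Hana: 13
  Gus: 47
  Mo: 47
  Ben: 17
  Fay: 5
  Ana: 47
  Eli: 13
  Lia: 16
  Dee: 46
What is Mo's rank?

Sorted (descending): 47, 47, 47, 46, 17, 16, 13, 13, 5
The 3 values of 47 occupy positions 1–3 → average rank 2.
The 2 values of 13 occupy positions 7–8 → average rank (7+8)/2 = 7.5.
Mo has value 47 → rank 2.

2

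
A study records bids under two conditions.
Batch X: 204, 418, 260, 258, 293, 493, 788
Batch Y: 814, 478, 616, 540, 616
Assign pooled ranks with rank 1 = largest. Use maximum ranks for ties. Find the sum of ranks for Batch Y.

21

Sorted (descending): 814, 788, 616, 616, 540, 493, 478, 418, 293, 260, 258, 204
The 2 values of 616 occupy positions 3–4 → each gets rank 4.
Batch Y values → pooled ranks: 814→1, 478→7, 616→4, 540→5, 616→4
Rank sum = 1 + 7 + 4 + 5 + 4 = 21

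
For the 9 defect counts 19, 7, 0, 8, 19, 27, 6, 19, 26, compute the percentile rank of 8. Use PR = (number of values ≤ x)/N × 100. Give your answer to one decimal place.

44.4

N = 9.
Strictly below 8: 3. Equal to 8: 1.
PR = 4/9 × 100 = 44.4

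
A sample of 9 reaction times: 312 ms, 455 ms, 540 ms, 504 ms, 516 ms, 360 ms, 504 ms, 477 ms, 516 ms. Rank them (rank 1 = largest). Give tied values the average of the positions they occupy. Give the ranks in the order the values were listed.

Sorted (descending): 540, 516, 516, 504, 504, 477, 455, 360, 312
The 2 values of 516 occupy positions 2–3 → average rank (2+3)/2 = 2.5.
The 2 values of 504 occupy positions 4–5 → average rank (4+5)/2 = 4.5.

9, 7, 1, 4.5, 2.5, 8, 4.5, 6, 2.5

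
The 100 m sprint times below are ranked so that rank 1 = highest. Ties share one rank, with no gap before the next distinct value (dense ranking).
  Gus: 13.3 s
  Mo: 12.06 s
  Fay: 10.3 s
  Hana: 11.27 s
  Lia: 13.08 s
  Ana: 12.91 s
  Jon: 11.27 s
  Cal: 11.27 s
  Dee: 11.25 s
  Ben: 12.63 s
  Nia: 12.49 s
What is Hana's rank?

7

Sorted (descending): 13.3, 13.08, 12.91, 12.63, 12.49, 12.06, 11.27, 11.27, 11.27, 11.25, 10.3
The 3 values of 11.27 share dense rank 7.
Remaining distinct values take the next consecutive integers.
Hana has value 11.27 s → rank 7.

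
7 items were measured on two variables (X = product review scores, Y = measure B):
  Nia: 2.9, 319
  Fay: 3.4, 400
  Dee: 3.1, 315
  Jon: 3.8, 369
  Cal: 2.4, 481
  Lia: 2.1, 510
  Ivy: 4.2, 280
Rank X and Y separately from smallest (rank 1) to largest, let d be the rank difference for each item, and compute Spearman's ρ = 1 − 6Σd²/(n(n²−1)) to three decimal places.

-0.714

Ranks of variable 1: 3, 5, 4, 6, 2, 1, 7
Ranks of variable 2: 3, 5, 2, 4, 6, 7, 1
d = r₁ − r₂: 0, 0, 2, 2, -4, -6, 6
d²: 0, 0, 4, 4, 16, 36, 36; Σd² = 96
ρ = 1 − 6·96/(7·48) = 1 − 576/336 = -0.714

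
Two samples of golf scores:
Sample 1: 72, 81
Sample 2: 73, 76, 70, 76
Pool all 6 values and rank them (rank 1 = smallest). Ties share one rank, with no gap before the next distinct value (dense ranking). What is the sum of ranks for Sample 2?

Sorted (ascending): 70, 72, 73, 76, 76, 81
The 2 values of 76 share dense rank 4.
Remaining distinct values take the next consecutive integers.
Sample 2 values → pooled ranks: 73→3, 76→4, 70→1, 76→4
Rank sum = 3 + 4 + 1 + 4 = 12

12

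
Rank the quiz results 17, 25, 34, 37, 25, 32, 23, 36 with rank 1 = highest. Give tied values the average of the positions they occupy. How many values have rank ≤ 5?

4

Sorted (descending): 37, 36, 34, 32, 25, 25, 23, 17
The 2 values of 25 occupy positions 5–6 → average rank (5+6)/2 = 5.5.
Ranks ≤ 5: {1, 2, 3, 4} → 4 values.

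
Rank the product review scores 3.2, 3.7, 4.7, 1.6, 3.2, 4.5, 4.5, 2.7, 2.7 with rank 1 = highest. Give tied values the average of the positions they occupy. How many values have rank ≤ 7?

Sorted (descending): 4.7, 4.5, 4.5, 3.7, 3.2, 3.2, 2.7, 2.7, 1.6
The 2 values of 4.5 occupy positions 2–3 → average rank (2+3)/2 = 2.5.
The 2 values of 3.2 occupy positions 5–6 → average rank (5+6)/2 = 5.5.
The 2 values of 2.7 occupy positions 7–8 → average rank (7+8)/2 = 7.5.
Ranks ≤ 7: {1, 2.5, 2.5, 4, 5.5, 5.5} → 6 values.

6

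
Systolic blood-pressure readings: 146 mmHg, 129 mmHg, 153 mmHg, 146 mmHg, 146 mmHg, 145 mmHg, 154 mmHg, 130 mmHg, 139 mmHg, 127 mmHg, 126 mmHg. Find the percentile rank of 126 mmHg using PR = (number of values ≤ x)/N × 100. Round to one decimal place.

9.1

N = 11.
Strictly below 126: 0. Equal to 126: 1.
PR = 1/11 × 100 = 9.1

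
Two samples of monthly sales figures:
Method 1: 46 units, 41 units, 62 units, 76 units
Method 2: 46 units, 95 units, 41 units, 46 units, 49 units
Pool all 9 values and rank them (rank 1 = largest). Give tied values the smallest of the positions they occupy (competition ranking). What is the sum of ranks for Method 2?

23

Sorted (descending): 95, 76, 62, 49, 46, 46, 46, 41, 41
The 3 values of 46 occupy positions 5–7 → each gets rank 5.
The 2 values of 41 occupy positions 8–9 → each gets rank 8.
Method 2 values → pooled ranks: 46→5, 95→1, 41→8, 46→5, 49→4
Rank sum = 5 + 1 + 8 + 5 + 4 = 23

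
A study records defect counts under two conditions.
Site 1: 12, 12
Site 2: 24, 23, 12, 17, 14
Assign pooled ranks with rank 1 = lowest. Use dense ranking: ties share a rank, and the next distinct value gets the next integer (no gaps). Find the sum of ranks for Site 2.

15

Sorted (ascending): 12, 12, 12, 14, 17, 23, 24
The 3 values of 12 share dense rank 1.
Remaining distinct values take the next consecutive integers.
Site 2 values → pooled ranks: 24→5, 23→4, 12→1, 17→3, 14→2
Rank sum = 5 + 4 + 1 + 3 + 2 = 15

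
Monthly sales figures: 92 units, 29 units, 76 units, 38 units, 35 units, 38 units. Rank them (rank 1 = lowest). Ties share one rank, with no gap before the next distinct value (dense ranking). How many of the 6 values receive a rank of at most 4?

5

Sorted (ascending): 29, 35, 38, 38, 76, 92
The 2 values of 38 share dense rank 3.
Remaining distinct values take the next consecutive integers.
Ranks ≤ 4: {1, 2, 3, 3, 4} → 5 values.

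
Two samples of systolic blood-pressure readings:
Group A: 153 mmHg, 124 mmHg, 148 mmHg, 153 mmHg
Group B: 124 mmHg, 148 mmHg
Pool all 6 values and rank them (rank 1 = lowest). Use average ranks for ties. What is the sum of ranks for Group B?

Sorted (ascending): 124, 124, 148, 148, 153, 153
The 2 values of 124 occupy positions 1–2 → average rank (1+2)/2 = 1.5.
The 2 values of 148 occupy positions 3–4 → average rank (3+4)/2 = 3.5.
The 2 values of 153 occupy positions 5–6 → average rank (5+6)/2 = 5.5.
Group B values → pooled ranks: 124→1.5, 148→3.5
Rank sum = 1.5 + 3.5 = 5

5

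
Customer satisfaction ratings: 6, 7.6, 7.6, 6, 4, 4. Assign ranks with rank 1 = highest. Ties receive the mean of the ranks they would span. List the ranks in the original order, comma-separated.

3.5, 1.5, 1.5, 3.5, 5.5, 5.5

Sorted (descending): 7.6, 7.6, 6, 6, 4, 4
The 2 values of 7.6 occupy positions 1–2 → average rank (1+2)/2 = 1.5.
The 2 values of 6 occupy positions 3–4 → average rank (3+4)/2 = 3.5.
The 2 values of 4 occupy positions 5–6 → average rank (5+6)/2 = 5.5.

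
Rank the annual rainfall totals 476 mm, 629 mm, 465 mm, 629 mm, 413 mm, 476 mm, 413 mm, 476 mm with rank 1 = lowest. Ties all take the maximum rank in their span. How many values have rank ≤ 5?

3

Sorted (ascending): 413, 413, 465, 476, 476, 476, 629, 629
The 2 values of 413 occupy positions 1–2 → each gets rank 2.
The 3 values of 476 occupy positions 4–6 → each gets rank 6.
The 2 values of 629 occupy positions 7–8 → each gets rank 8.
Ranks ≤ 5: {2, 2, 3} → 3 values.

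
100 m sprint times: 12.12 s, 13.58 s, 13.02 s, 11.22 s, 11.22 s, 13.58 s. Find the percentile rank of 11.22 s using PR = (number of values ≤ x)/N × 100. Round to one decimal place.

N = 6.
Strictly below 11.22: 0. Equal to 11.22: 2.
PR = 2/6 × 100 = 33.3

33.3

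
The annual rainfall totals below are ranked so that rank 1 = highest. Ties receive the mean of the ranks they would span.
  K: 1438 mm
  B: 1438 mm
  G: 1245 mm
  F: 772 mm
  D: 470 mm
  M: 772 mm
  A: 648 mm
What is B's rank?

1.5

Sorted (descending): 1438, 1438, 1245, 772, 772, 648, 470
The 2 values of 1438 occupy positions 1–2 → average rank (1+2)/2 = 1.5.
The 2 values of 772 occupy positions 4–5 → average rank (4+5)/2 = 4.5.
B has value 1438 mm → rank 1.5.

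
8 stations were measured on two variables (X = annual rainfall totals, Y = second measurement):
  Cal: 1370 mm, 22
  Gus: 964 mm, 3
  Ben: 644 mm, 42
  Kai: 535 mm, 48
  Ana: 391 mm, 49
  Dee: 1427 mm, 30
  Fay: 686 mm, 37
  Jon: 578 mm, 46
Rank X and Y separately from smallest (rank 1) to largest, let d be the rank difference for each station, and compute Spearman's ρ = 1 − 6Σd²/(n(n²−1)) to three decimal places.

Ranks of variable 1: 7, 6, 4, 2, 1, 8, 5, 3
Ranks of variable 2: 2, 1, 5, 7, 8, 3, 4, 6
d = r₁ − r₂: 5, 5, -1, -5, -7, 5, 1, -3
d²: 25, 25, 1, 25, 49, 25, 1, 9; Σd² = 160
ρ = 1 − 6·160/(8·63) = 1 − 960/504 = -0.905

-0.905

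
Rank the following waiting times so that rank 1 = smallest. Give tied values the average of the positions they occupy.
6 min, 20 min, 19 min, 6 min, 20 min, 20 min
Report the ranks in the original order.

Sorted (ascending): 6, 6, 19, 20, 20, 20
The 2 values of 6 occupy positions 1–2 → average rank (1+2)/2 = 1.5.
The 3 values of 20 occupy positions 4–6 → average rank 5.

1.5, 5, 3, 1.5, 5, 5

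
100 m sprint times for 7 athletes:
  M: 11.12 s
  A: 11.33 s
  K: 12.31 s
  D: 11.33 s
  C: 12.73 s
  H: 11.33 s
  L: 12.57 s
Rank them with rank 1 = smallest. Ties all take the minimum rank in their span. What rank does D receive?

Sorted (ascending): 11.12, 11.33, 11.33, 11.33, 12.31, 12.57, 12.73
The 3 values of 11.33 occupy positions 2–4 → each gets rank 2.
D has value 11.33 s → rank 2.

2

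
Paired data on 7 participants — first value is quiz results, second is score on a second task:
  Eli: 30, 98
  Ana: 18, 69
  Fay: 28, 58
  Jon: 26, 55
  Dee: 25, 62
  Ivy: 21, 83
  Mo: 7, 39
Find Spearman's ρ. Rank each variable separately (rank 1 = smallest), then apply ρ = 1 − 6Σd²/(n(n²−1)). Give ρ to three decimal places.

0.357

Ranks of variable 1: 7, 2, 6, 5, 4, 3, 1
Ranks of variable 2: 7, 5, 3, 2, 4, 6, 1
d = r₁ − r₂: 0, -3, 3, 3, 0, -3, 0
d²: 0, 9, 9, 9, 0, 9, 0; Σd² = 36
ρ = 1 − 6·36/(7·48) = 1 − 216/336 = 0.357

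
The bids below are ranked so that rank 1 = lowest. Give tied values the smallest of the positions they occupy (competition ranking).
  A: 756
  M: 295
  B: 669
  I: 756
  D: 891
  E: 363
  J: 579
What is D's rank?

Sorted (ascending): 295, 363, 579, 669, 756, 756, 891
The 2 values of 756 occupy positions 5–6 → each gets rank 5.
D has value 891 → rank 7.

7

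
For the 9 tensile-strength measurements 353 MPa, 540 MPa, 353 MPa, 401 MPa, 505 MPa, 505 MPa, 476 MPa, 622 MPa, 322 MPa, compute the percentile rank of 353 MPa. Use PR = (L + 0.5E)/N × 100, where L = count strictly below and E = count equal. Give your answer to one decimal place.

N = 9.
Strictly below 353: 1. Equal to 353: 2.
PR = (1 + 0.5·2)/9 × 100 = 22.2

22.2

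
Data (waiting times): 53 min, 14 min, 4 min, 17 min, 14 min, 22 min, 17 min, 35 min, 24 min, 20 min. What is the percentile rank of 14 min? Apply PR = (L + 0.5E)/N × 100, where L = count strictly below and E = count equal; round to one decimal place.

20.0

N = 10.
Strictly below 14: 1. Equal to 14: 2.
PR = (1 + 0.5·2)/10 × 100 = 20.0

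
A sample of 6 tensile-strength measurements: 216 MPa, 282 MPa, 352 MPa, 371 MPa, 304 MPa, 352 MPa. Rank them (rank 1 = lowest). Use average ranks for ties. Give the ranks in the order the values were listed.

Sorted (ascending): 216, 282, 304, 352, 352, 371
The 2 values of 352 occupy positions 4–5 → average rank (4+5)/2 = 4.5.

1, 2, 4.5, 6, 3, 4.5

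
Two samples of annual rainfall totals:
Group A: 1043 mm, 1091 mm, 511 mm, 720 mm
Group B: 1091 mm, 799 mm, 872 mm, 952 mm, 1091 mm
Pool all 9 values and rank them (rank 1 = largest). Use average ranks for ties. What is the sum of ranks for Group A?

Sorted (descending): 1091, 1091, 1091, 1043, 952, 872, 799, 720, 511
The 3 values of 1091 occupy positions 1–3 → average rank 2.
Group A values → pooled ranks: 1043→4, 1091→2, 511→9, 720→8
Rank sum = 4 + 2 + 9 + 8 = 23

23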